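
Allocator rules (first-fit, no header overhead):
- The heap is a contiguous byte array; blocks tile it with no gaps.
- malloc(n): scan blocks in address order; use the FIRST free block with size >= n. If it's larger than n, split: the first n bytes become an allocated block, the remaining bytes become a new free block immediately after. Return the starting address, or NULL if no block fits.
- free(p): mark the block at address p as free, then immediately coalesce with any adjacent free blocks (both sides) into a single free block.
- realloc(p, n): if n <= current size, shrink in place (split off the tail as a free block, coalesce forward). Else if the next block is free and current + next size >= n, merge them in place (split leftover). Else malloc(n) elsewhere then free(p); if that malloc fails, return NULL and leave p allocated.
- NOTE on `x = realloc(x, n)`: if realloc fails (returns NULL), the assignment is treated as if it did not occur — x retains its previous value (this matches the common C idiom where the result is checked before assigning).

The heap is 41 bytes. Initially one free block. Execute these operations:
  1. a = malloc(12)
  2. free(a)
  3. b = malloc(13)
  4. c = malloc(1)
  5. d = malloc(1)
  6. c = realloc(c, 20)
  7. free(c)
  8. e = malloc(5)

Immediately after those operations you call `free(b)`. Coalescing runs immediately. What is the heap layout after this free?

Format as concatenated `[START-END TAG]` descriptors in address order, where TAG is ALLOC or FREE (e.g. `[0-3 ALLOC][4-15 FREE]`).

Op 1: a = malloc(12) -> a = 0; heap: [0-11 ALLOC][12-40 FREE]
Op 2: free(a) -> (freed a); heap: [0-40 FREE]
Op 3: b = malloc(13) -> b = 0; heap: [0-12 ALLOC][13-40 FREE]
Op 4: c = malloc(1) -> c = 13; heap: [0-12 ALLOC][13-13 ALLOC][14-40 FREE]
Op 5: d = malloc(1) -> d = 14; heap: [0-12 ALLOC][13-13 ALLOC][14-14 ALLOC][15-40 FREE]
Op 6: c = realloc(c, 20) -> c = 15; heap: [0-12 ALLOC][13-13 FREE][14-14 ALLOC][15-34 ALLOC][35-40 FREE]
Op 7: free(c) -> (freed c); heap: [0-12 ALLOC][13-13 FREE][14-14 ALLOC][15-40 FREE]
Op 8: e = malloc(5) -> e = 15; heap: [0-12 ALLOC][13-13 FREE][14-14 ALLOC][15-19 ALLOC][20-40 FREE]
free(b): b = 0 -> block [0-12 ALLOC]; mark free, coalesce with adjacent free neighbors -> [0-13 FREE][14-14 ALLOC][15-19 ALLOC][20-40 FREE]

Answer: [0-13 FREE][14-14 ALLOC][15-19 ALLOC][20-40 FREE]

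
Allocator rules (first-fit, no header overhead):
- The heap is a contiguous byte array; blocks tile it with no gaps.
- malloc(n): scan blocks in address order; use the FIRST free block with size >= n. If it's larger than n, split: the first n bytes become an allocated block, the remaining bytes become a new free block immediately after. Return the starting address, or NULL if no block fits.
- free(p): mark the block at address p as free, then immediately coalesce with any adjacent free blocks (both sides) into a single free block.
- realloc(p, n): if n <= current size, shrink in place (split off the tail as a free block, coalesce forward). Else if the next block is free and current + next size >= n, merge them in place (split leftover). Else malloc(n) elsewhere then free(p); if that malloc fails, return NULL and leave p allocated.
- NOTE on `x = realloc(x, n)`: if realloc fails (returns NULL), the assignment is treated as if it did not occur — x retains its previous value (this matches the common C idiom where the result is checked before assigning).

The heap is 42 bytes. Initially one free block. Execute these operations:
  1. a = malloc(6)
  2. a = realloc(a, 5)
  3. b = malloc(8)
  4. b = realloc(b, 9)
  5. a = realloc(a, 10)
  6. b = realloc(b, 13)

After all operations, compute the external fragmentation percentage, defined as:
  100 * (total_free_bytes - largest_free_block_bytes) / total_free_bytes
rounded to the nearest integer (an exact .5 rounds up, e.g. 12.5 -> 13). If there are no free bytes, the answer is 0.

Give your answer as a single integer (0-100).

Answer: 26

Derivation:
Op 1: a = malloc(6) -> a = 0; heap: [0-5 ALLOC][6-41 FREE]
Op 2: a = realloc(a, 5) -> a = 0; heap: [0-4 ALLOC][5-41 FREE]
Op 3: b = malloc(8) -> b = 5; heap: [0-4 ALLOC][5-12 ALLOC][13-41 FREE]
Op 4: b = realloc(b, 9) -> b = 5; heap: [0-4 ALLOC][5-13 ALLOC][14-41 FREE]
Op 5: a = realloc(a, 10) -> a = 14; heap: [0-4 FREE][5-13 ALLOC][14-23 ALLOC][24-41 FREE]
Op 6: b = realloc(b, 13) -> b = 24; heap: [0-13 FREE][14-23 ALLOC][24-36 ALLOC][37-41 FREE]
Free blocks: [14 5] total_free=19 largest=14 -> 100*(19-14)/19 = 500/19 ≈ 26.316 -> rounds to 26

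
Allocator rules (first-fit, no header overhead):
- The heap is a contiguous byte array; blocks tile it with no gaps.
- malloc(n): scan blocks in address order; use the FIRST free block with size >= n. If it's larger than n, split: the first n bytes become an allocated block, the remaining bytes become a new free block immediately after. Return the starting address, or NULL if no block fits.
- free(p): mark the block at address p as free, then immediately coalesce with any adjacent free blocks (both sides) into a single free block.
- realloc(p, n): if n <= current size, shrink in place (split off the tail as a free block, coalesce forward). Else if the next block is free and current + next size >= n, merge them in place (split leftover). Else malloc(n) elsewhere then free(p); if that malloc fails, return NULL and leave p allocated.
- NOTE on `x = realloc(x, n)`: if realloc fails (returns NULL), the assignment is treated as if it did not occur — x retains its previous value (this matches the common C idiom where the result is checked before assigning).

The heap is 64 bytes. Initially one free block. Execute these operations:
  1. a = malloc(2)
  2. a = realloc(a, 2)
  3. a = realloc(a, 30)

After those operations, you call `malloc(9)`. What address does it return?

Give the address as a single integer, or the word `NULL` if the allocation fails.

Answer: 30

Derivation:
Op 1: a = malloc(2) -> a = 0; heap: [0-1 ALLOC][2-63 FREE]
Op 2: a = realloc(a, 2) -> a = 0; heap: [0-1 ALLOC][2-63 FREE]
Op 3: a = realloc(a, 30) -> a = 0; heap: [0-29 ALLOC][30-63 FREE]
malloc(9): first-fit scan over [0-29 ALLOC][30-63 FREE] -> 30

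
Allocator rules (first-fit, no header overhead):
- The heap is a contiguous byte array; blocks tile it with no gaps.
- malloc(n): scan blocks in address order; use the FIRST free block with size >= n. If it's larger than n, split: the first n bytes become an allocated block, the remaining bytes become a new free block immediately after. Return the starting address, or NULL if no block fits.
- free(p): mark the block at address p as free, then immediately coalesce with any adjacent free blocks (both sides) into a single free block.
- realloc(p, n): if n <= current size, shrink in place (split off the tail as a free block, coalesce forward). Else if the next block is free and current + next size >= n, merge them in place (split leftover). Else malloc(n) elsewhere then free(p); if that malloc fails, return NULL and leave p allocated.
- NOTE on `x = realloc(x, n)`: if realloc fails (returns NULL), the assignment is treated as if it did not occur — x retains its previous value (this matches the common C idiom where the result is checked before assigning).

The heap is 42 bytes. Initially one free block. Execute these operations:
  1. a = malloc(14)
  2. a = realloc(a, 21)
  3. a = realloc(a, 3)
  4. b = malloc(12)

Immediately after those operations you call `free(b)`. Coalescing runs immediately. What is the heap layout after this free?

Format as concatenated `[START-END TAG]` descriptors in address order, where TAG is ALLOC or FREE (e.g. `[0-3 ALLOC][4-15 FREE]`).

Answer: [0-2 ALLOC][3-41 FREE]

Derivation:
Op 1: a = malloc(14) -> a = 0; heap: [0-13 ALLOC][14-41 FREE]
Op 2: a = realloc(a, 21) -> a = 0; heap: [0-20 ALLOC][21-41 FREE]
Op 3: a = realloc(a, 3) -> a = 0; heap: [0-2 ALLOC][3-41 FREE]
Op 4: b = malloc(12) -> b = 3; heap: [0-2 ALLOC][3-14 ALLOC][15-41 FREE]
free(b): b = 3 -> block [3-14 ALLOC]; mark free, coalesce with adjacent free neighbors -> [0-2 ALLOC][3-41 FREE]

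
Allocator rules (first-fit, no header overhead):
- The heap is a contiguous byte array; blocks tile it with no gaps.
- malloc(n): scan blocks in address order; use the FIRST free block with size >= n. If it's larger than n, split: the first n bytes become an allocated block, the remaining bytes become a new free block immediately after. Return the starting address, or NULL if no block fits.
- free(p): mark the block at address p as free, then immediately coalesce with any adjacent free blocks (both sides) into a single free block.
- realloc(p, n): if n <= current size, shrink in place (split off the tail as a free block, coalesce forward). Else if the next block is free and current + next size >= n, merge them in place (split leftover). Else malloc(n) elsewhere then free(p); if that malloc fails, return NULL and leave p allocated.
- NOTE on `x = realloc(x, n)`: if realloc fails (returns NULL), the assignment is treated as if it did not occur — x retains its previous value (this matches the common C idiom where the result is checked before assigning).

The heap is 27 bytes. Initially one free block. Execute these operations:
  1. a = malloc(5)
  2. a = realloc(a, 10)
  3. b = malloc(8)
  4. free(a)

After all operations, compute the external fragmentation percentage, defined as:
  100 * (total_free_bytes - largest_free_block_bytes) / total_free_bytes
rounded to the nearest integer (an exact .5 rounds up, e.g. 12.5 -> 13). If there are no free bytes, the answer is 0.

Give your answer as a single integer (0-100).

Answer: 47

Derivation:
Op 1: a = malloc(5) -> a = 0; heap: [0-4 ALLOC][5-26 FREE]
Op 2: a = realloc(a, 10) -> a = 0; heap: [0-9 ALLOC][10-26 FREE]
Op 3: b = malloc(8) -> b = 10; heap: [0-9 ALLOC][10-17 ALLOC][18-26 FREE]
Op 4: free(a) -> (freed a); heap: [0-9 FREE][10-17 ALLOC][18-26 FREE]
Free blocks: [10 9] total_free=19 largest=10 -> 100*(19-10)/19 = 900/19 ≈ 47.368 -> rounds to 47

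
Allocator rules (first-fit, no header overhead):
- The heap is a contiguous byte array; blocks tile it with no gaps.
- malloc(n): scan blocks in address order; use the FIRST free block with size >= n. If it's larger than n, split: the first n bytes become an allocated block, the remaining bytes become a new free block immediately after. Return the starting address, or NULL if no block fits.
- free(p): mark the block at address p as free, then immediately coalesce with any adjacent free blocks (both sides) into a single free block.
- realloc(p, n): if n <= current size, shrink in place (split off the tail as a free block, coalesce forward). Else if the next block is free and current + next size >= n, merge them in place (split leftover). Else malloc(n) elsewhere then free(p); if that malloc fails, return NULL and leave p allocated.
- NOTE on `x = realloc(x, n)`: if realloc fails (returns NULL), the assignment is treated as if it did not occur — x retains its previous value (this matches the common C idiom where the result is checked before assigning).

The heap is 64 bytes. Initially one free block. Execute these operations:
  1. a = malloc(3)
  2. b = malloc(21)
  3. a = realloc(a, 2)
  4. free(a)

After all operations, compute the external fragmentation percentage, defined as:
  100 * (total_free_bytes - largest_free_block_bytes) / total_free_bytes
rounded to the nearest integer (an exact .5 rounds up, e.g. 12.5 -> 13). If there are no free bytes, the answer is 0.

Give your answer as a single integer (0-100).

Answer: 7

Derivation:
Op 1: a = malloc(3) -> a = 0; heap: [0-2 ALLOC][3-63 FREE]
Op 2: b = malloc(21) -> b = 3; heap: [0-2 ALLOC][3-23 ALLOC][24-63 FREE]
Op 3: a = realloc(a, 2) -> a = 0; heap: [0-1 ALLOC][2-2 FREE][3-23 ALLOC][24-63 FREE]
Op 4: free(a) -> (freed a); heap: [0-2 FREE][3-23 ALLOC][24-63 FREE]
Free blocks: [3 40] total_free=43 largest=40 -> 100*(43-40)/43 = 300/43 ≈ 6.977 -> rounds to 7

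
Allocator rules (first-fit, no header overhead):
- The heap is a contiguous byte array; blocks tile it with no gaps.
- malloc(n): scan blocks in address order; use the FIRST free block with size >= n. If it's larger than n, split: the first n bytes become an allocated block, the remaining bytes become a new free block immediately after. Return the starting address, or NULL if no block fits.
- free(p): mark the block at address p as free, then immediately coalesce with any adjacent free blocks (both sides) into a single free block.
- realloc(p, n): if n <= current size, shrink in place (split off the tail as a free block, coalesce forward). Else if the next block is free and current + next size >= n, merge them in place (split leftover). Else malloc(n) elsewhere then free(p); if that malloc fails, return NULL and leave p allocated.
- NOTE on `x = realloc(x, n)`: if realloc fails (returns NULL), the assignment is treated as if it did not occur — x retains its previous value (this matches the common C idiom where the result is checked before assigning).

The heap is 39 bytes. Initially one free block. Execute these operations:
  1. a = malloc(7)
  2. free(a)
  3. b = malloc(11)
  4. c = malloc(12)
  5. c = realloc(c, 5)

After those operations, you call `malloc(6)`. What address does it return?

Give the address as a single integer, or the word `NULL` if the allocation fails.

Op 1: a = malloc(7) -> a = 0; heap: [0-6 ALLOC][7-38 FREE]
Op 2: free(a) -> (freed a); heap: [0-38 FREE]
Op 3: b = malloc(11) -> b = 0; heap: [0-10 ALLOC][11-38 FREE]
Op 4: c = malloc(12) -> c = 11; heap: [0-10 ALLOC][11-22 ALLOC][23-38 FREE]
Op 5: c = realloc(c, 5) -> c = 11; heap: [0-10 ALLOC][11-15 ALLOC][16-38 FREE]
malloc(6): first-fit scan over [0-10 ALLOC][11-15 ALLOC][16-38 FREE] -> 16

Answer: 16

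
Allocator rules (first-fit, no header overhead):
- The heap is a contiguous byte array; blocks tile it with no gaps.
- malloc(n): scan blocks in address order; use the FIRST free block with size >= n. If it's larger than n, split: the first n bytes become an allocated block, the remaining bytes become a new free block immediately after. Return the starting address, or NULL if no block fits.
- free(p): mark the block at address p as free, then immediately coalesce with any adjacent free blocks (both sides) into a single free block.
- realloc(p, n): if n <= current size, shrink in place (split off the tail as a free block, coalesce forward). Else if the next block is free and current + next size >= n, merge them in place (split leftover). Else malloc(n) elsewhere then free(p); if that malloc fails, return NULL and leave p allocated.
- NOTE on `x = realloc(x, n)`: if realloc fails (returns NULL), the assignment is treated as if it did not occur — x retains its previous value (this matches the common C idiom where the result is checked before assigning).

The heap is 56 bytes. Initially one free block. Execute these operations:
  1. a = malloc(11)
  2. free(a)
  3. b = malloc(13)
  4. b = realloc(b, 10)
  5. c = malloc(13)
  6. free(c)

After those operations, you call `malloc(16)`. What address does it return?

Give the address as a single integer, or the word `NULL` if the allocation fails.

Op 1: a = malloc(11) -> a = 0; heap: [0-10 ALLOC][11-55 FREE]
Op 2: free(a) -> (freed a); heap: [0-55 FREE]
Op 3: b = malloc(13) -> b = 0; heap: [0-12 ALLOC][13-55 FREE]
Op 4: b = realloc(b, 10) -> b = 0; heap: [0-9 ALLOC][10-55 FREE]
Op 5: c = malloc(13) -> c = 10; heap: [0-9 ALLOC][10-22 ALLOC][23-55 FREE]
Op 6: free(c) -> (freed c); heap: [0-9 ALLOC][10-55 FREE]
malloc(16): first-fit scan over [0-9 ALLOC][10-55 FREE] -> 10

Answer: 10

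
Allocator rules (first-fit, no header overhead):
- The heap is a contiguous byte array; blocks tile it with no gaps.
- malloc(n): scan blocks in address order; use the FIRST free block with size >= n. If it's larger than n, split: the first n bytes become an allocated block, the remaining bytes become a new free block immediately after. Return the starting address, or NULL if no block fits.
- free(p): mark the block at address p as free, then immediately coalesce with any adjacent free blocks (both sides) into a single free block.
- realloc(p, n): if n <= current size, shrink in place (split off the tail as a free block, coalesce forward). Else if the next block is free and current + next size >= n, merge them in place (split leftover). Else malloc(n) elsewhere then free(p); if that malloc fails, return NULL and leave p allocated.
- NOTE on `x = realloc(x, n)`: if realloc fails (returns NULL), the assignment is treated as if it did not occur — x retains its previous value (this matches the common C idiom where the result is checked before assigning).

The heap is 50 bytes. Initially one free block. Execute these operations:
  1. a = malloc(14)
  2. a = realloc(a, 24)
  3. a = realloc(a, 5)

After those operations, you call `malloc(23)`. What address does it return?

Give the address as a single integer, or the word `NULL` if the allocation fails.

Op 1: a = malloc(14) -> a = 0; heap: [0-13 ALLOC][14-49 FREE]
Op 2: a = realloc(a, 24) -> a = 0; heap: [0-23 ALLOC][24-49 FREE]
Op 3: a = realloc(a, 5) -> a = 0; heap: [0-4 ALLOC][5-49 FREE]
malloc(23): first-fit scan over [0-4 ALLOC][5-49 FREE] -> 5

Answer: 5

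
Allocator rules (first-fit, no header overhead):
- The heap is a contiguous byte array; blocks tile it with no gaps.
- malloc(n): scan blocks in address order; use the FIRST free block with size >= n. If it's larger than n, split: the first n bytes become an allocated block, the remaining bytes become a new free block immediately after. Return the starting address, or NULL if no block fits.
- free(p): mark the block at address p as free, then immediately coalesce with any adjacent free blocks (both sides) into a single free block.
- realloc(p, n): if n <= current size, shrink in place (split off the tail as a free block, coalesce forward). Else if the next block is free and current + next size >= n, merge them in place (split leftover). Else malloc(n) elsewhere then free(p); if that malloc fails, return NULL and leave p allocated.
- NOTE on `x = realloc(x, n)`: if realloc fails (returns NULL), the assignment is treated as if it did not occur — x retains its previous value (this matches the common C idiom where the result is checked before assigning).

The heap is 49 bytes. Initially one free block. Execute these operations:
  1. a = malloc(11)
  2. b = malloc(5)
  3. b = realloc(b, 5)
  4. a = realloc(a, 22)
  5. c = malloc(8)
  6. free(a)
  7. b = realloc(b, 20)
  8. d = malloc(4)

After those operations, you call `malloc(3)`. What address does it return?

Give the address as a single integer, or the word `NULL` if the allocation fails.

Op 1: a = malloc(11) -> a = 0; heap: [0-10 ALLOC][11-48 FREE]
Op 2: b = malloc(5) -> b = 11; heap: [0-10 ALLOC][11-15 ALLOC][16-48 FREE]
Op 3: b = realloc(b, 5) -> b = 11; heap: [0-10 ALLOC][11-15 ALLOC][16-48 FREE]
Op 4: a = realloc(a, 22) -> a = 16; heap: [0-10 FREE][11-15 ALLOC][16-37 ALLOC][38-48 FREE]
Op 5: c = malloc(8) -> c = 0; heap: [0-7 ALLOC][8-10 FREE][11-15 ALLOC][16-37 ALLOC][38-48 FREE]
Op 6: free(a) -> (freed a); heap: [0-7 ALLOC][8-10 FREE][11-15 ALLOC][16-48 FREE]
Op 7: b = realloc(b, 20) -> b = 11; heap: [0-7 ALLOC][8-10 FREE][11-30 ALLOC][31-48 FREE]
Op 8: d = malloc(4) -> d = 31; heap: [0-7 ALLOC][8-10 FREE][11-30 ALLOC][31-34 ALLOC][35-48 FREE]
malloc(3): first-fit scan over [0-7 ALLOC][8-10 FREE][11-30 ALLOC][31-34 ALLOC][35-48 FREE] -> 8

Answer: 8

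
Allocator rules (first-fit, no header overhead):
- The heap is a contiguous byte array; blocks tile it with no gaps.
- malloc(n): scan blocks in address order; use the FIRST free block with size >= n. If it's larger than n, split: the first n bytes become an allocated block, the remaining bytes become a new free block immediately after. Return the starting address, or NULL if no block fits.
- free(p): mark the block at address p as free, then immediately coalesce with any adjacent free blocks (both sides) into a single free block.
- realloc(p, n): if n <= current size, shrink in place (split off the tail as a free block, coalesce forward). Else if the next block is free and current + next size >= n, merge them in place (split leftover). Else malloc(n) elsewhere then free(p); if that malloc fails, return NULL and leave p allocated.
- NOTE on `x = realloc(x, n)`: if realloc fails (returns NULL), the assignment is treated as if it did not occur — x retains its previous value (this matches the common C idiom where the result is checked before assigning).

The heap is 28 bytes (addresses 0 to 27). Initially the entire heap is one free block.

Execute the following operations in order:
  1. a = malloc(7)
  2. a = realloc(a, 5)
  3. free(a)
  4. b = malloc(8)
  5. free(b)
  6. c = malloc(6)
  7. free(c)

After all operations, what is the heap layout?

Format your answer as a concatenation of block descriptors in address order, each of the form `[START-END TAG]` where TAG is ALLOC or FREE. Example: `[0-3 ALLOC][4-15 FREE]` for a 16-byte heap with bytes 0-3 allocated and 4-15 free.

Op 1: a = malloc(7) -> a = 0; heap: [0-6 ALLOC][7-27 FREE]
Op 2: a = realloc(a, 5) -> a = 0; heap: [0-4 ALLOC][5-27 FREE]
Op 3: free(a) -> (freed a); heap: [0-27 FREE]
Op 4: b = malloc(8) -> b = 0; heap: [0-7 ALLOC][8-27 FREE]
Op 5: free(b) -> (freed b); heap: [0-27 FREE]
Op 6: c = malloc(6) -> c = 0; heap: [0-5 ALLOC][6-27 FREE]
Op 7: free(c) -> (freed c); heap: [0-27 FREE]

Answer: [0-27 FREE]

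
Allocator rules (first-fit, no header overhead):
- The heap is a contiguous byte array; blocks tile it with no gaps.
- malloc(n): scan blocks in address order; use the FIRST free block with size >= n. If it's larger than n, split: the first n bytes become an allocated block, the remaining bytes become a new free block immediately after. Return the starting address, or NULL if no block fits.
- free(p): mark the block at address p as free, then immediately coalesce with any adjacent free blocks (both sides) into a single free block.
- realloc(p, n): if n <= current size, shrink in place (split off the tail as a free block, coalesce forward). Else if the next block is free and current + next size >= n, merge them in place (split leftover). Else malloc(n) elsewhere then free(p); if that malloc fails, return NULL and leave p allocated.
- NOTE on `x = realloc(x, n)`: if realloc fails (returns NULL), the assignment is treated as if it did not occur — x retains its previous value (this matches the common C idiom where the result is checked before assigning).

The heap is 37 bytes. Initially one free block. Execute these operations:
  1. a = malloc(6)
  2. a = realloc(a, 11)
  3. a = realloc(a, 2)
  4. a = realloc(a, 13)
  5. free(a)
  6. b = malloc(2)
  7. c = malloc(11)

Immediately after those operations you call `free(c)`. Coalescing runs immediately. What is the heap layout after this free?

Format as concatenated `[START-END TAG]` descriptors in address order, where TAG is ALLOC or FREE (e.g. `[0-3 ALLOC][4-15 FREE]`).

Answer: [0-1 ALLOC][2-36 FREE]

Derivation:
Op 1: a = malloc(6) -> a = 0; heap: [0-5 ALLOC][6-36 FREE]
Op 2: a = realloc(a, 11) -> a = 0; heap: [0-10 ALLOC][11-36 FREE]
Op 3: a = realloc(a, 2) -> a = 0; heap: [0-1 ALLOC][2-36 FREE]
Op 4: a = realloc(a, 13) -> a = 0; heap: [0-12 ALLOC][13-36 FREE]
Op 5: free(a) -> (freed a); heap: [0-36 FREE]
Op 6: b = malloc(2) -> b = 0; heap: [0-1 ALLOC][2-36 FREE]
Op 7: c = malloc(11) -> c = 2; heap: [0-1 ALLOC][2-12 ALLOC][13-36 FREE]
free(c): c = 2 -> block [2-12 ALLOC]; mark free, coalesce with adjacent free neighbors -> [0-1 ALLOC][2-36 FREE]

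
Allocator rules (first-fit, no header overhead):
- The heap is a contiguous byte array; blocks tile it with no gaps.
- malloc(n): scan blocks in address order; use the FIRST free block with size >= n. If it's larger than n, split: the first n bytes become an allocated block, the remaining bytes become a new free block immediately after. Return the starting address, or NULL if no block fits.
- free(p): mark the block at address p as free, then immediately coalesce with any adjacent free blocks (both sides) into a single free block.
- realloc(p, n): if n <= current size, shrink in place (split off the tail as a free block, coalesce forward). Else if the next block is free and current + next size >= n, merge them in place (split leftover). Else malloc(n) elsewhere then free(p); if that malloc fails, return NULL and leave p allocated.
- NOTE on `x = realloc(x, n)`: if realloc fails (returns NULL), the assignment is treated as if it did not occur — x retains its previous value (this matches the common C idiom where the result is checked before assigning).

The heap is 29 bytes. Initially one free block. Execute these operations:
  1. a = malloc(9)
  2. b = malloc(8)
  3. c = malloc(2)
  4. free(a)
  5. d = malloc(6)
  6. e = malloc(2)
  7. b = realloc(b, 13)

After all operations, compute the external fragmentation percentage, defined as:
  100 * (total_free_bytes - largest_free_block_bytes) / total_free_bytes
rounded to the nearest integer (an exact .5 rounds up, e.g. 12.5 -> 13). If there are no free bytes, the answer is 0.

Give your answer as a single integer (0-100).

Answer: 9

Derivation:
Op 1: a = malloc(9) -> a = 0; heap: [0-8 ALLOC][9-28 FREE]
Op 2: b = malloc(8) -> b = 9; heap: [0-8 ALLOC][9-16 ALLOC][17-28 FREE]
Op 3: c = malloc(2) -> c = 17; heap: [0-8 ALLOC][9-16 ALLOC][17-18 ALLOC][19-28 FREE]
Op 4: free(a) -> (freed a); heap: [0-8 FREE][9-16 ALLOC][17-18 ALLOC][19-28 FREE]
Op 5: d = malloc(6) -> d = 0; heap: [0-5 ALLOC][6-8 FREE][9-16 ALLOC][17-18 ALLOC][19-28 FREE]
Op 6: e = malloc(2) -> e = 6; heap: [0-5 ALLOC][6-7 ALLOC][8-8 FREE][9-16 ALLOC][17-18 ALLOC][19-28 FREE]
Op 7: b = realloc(b, 13) -> NULL (b unchanged); heap: [0-5 ALLOC][6-7 ALLOC][8-8 FREE][9-16 ALLOC][17-18 ALLOC][19-28 FREE]
Free blocks: [1 10] total_free=11 largest=10 -> 100*(11-10)/11 = 100/11 ≈ 9.091 -> rounds to 9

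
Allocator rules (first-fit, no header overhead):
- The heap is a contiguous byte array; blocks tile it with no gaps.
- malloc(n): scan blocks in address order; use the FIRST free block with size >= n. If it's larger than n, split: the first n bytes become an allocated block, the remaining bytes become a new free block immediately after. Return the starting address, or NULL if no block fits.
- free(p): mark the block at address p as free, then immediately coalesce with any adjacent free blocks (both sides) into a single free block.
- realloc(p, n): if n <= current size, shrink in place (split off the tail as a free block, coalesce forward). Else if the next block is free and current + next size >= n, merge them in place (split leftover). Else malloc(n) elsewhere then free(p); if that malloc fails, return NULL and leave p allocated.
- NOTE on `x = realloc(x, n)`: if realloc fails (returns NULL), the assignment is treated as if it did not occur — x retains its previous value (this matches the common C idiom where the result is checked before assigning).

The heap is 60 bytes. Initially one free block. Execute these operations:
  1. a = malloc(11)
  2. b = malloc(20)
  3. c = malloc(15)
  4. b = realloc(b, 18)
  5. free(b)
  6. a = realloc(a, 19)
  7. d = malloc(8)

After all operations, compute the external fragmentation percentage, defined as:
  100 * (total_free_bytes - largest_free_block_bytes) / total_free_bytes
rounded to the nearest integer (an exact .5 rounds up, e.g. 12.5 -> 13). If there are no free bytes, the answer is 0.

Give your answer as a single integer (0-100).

Op 1: a = malloc(11) -> a = 0; heap: [0-10 ALLOC][11-59 FREE]
Op 2: b = malloc(20) -> b = 11; heap: [0-10 ALLOC][11-30 ALLOC][31-59 FREE]
Op 3: c = malloc(15) -> c = 31; heap: [0-10 ALLOC][11-30 ALLOC][31-45 ALLOC][46-59 FREE]
Op 4: b = realloc(b, 18) -> b = 11; heap: [0-10 ALLOC][11-28 ALLOC][29-30 FREE][31-45 ALLOC][46-59 FREE]
Op 5: free(b) -> (freed b); heap: [0-10 ALLOC][11-30 FREE][31-45 ALLOC][46-59 FREE]
Op 6: a = realloc(a, 19) -> a = 0; heap: [0-18 ALLOC][19-30 FREE][31-45 ALLOC][46-59 FREE]
Op 7: d = malloc(8) -> d = 19; heap: [0-18 ALLOC][19-26 ALLOC][27-30 FREE][31-45 ALLOC][46-59 FREE]
Free blocks: [4 14] total_free=18 largest=14 -> 100*(18-14)/18 = 400/18 ≈ 22.222 -> rounds to 22

Answer: 22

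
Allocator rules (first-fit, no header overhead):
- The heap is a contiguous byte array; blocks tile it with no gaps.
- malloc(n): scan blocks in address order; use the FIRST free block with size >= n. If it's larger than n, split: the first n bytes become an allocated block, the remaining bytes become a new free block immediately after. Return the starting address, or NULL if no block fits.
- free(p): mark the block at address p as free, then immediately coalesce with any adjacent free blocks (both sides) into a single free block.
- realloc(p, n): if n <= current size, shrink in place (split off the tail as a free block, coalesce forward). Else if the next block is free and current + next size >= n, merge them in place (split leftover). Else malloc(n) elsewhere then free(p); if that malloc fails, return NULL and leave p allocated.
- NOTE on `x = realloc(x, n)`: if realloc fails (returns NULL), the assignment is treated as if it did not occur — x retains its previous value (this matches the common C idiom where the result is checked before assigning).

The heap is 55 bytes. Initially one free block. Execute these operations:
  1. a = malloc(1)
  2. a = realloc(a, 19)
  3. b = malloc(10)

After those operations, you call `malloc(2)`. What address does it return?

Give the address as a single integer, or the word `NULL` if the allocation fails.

Answer: 29

Derivation:
Op 1: a = malloc(1) -> a = 0; heap: [0-0 ALLOC][1-54 FREE]
Op 2: a = realloc(a, 19) -> a = 0; heap: [0-18 ALLOC][19-54 FREE]
Op 3: b = malloc(10) -> b = 19; heap: [0-18 ALLOC][19-28 ALLOC][29-54 FREE]
malloc(2): first-fit scan over [0-18 ALLOC][19-28 ALLOC][29-54 FREE] -> 29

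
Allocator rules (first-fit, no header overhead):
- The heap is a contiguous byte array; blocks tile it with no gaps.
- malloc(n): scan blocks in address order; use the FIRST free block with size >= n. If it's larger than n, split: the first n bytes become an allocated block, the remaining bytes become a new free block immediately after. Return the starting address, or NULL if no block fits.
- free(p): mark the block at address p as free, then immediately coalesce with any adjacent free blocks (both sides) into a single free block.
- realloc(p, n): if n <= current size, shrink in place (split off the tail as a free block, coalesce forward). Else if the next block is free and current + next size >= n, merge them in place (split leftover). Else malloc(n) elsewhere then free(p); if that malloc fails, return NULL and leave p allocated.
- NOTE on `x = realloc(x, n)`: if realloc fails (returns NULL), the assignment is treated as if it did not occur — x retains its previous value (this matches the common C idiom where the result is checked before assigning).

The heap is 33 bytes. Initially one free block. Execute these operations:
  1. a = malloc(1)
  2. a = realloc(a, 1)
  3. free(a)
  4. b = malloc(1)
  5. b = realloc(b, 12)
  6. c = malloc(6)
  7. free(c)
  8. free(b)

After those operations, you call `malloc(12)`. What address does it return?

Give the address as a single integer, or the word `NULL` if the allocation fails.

Op 1: a = malloc(1) -> a = 0; heap: [0-0 ALLOC][1-32 FREE]
Op 2: a = realloc(a, 1) -> a = 0; heap: [0-0 ALLOC][1-32 FREE]
Op 3: free(a) -> (freed a); heap: [0-32 FREE]
Op 4: b = malloc(1) -> b = 0; heap: [0-0 ALLOC][1-32 FREE]
Op 5: b = realloc(b, 12) -> b = 0; heap: [0-11 ALLOC][12-32 FREE]
Op 6: c = malloc(6) -> c = 12; heap: [0-11 ALLOC][12-17 ALLOC][18-32 FREE]
Op 7: free(c) -> (freed c); heap: [0-11 ALLOC][12-32 FREE]
Op 8: free(b) -> (freed b); heap: [0-32 FREE]
malloc(12): first-fit scan over [0-32 FREE] -> 0

Answer: 0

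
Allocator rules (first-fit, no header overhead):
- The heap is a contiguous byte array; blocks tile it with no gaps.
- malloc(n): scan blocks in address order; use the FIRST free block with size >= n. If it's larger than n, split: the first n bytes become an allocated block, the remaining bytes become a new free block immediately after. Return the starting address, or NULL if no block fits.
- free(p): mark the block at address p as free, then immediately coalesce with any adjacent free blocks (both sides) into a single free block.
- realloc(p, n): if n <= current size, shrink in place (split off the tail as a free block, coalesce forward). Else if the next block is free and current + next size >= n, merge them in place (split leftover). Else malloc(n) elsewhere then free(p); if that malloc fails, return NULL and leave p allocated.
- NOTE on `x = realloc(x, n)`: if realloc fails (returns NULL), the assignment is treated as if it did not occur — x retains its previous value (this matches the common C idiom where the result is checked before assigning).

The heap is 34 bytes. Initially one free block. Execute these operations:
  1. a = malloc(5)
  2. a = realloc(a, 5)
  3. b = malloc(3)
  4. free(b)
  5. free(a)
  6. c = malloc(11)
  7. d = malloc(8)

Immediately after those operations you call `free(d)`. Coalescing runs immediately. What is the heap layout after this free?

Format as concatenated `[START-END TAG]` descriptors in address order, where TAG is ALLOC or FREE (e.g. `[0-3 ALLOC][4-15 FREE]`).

Op 1: a = malloc(5) -> a = 0; heap: [0-4 ALLOC][5-33 FREE]
Op 2: a = realloc(a, 5) -> a = 0; heap: [0-4 ALLOC][5-33 FREE]
Op 3: b = malloc(3) -> b = 5; heap: [0-4 ALLOC][5-7 ALLOC][8-33 FREE]
Op 4: free(b) -> (freed b); heap: [0-4 ALLOC][5-33 FREE]
Op 5: free(a) -> (freed a); heap: [0-33 FREE]
Op 6: c = malloc(11) -> c = 0; heap: [0-10 ALLOC][11-33 FREE]
Op 7: d = malloc(8) -> d = 11; heap: [0-10 ALLOC][11-18 ALLOC][19-33 FREE]
free(d): d = 11 -> block [11-18 ALLOC]; mark free, coalesce with adjacent free neighbors -> [0-10 ALLOC][11-33 FREE]

Answer: [0-10 ALLOC][11-33 FREE]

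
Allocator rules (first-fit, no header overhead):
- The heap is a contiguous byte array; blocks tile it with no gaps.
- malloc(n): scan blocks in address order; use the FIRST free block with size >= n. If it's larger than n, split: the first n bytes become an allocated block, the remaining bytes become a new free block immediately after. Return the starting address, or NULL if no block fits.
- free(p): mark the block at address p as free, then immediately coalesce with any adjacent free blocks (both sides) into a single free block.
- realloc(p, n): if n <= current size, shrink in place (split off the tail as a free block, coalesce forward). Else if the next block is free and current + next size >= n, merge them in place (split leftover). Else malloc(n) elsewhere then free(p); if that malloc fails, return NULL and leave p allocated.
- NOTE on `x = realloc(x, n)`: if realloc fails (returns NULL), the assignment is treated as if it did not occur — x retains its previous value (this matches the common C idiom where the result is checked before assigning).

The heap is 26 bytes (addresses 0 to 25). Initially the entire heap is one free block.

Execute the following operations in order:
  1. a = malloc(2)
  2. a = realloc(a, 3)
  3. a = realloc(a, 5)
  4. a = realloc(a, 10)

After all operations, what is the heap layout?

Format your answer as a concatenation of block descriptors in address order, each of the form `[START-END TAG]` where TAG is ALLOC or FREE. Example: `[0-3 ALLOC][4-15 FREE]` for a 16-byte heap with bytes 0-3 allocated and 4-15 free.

Op 1: a = malloc(2) -> a = 0; heap: [0-1 ALLOC][2-25 FREE]
Op 2: a = realloc(a, 3) -> a = 0; heap: [0-2 ALLOC][3-25 FREE]
Op 3: a = realloc(a, 5) -> a = 0; heap: [0-4 ALLOC][5-25 FREE]
Op 4: a = realloc(a, 10) -> a = 0; heap: [0-9 ALLOC][10-25 FREE]

Answer: [0-9 ALLOC][10-25 FREE]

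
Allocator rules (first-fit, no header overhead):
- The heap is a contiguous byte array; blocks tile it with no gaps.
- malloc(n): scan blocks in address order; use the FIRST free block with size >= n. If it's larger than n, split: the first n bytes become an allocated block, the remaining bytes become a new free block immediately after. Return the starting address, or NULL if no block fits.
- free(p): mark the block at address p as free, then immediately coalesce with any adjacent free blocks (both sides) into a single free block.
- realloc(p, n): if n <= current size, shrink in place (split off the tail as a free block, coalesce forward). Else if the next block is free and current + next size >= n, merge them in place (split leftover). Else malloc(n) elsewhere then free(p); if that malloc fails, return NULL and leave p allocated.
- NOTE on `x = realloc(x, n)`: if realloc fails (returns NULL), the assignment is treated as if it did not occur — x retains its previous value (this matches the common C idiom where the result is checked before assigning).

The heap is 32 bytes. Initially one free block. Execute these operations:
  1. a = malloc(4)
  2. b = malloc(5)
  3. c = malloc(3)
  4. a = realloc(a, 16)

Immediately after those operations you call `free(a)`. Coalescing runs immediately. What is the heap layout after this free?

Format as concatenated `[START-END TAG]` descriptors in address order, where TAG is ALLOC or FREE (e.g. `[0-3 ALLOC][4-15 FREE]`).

Op 1: a = malloc(4) -> a = 0; heap: [0-3 ALLOC][4-31 FREE]
Op 2: b = malloc(5) -> b = 4; heap: [0-3 ALLOC][4-8 ALLOC][9-31 FREE]
Op 3: c = malloc(3) -> c = 9; heap: [0-3 ALLOC][4-8 ALLOC][9-11 ALLOC][12-31 FREE]
Op 4: a = realloc(a, 16) -> a = 12; heap: [0-3 FREE][4-8 ALLOC][9-11 ALLOC][12-27 ALLOC][28-31 FREE]
free(a): a = 12 -> block [12-27 ALLOC]; mark free, coalesce with adjacent free neighbors -> [0-3 FREE][4-8 ALLOC][9-11 ALLOC][12-31 FREE]

Answer: [0-3 FREE][4-8 ALLOC][9-11 ALLOC][12-31 FREE]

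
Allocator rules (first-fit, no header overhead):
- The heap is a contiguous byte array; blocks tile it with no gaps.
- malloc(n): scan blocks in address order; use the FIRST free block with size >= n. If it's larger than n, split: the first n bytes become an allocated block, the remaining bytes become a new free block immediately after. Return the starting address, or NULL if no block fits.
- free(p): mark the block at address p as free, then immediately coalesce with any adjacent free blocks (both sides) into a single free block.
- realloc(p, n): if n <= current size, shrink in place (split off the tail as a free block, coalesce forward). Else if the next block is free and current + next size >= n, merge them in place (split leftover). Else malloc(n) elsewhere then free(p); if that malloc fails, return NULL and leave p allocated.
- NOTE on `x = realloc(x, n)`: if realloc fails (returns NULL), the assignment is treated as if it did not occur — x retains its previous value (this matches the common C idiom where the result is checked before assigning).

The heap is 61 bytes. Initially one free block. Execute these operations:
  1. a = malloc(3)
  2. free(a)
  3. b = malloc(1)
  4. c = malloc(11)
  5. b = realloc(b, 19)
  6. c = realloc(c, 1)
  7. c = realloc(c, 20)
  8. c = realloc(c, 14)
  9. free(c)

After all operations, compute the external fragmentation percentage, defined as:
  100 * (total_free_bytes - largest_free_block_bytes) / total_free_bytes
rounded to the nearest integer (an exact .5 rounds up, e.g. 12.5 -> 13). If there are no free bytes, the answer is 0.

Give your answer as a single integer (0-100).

Op 1: a = malloc(3) -> a = 0; heap: [0-2 ALLOC][3-60 FREE]
Op 2: free(a) -> (freed a); heap: [0-60 FREE]
Op 3: b = malloc(1) -> b = 0; heap: [0-0 ALLOC][1-60 FREE]
Op 4: c = malloc(11) -> c = 1; heap: [0-0 ALLOC][1-11 ALLOC][12-60 FREE]
Op 5: b = realloc(b, 19) -> b = 12; heap: [0-0 FREE][1-11 ALLOC][12-30 ALLOC][31-60 FREE]
Op 6: c = realloc(c, 1) -> c = 1; heap: [0-0 FREE][1-1 ALLOC][2-11 FREE][12-30 ALLOC][31-60 FREE]
Op 7: c = realloc(c, 20) -> c = 31; heap: [0-11 FREE][12-30 ALLOC][31-50 ALLOC][51-60 FREE]
Op 8: c = realloc(c, 14) -> c = 31; heap: [0-11 FREE][12-30 ALLOC][31-44 ALLOC][45-60 FREE]
Op 9: free(c) -> (freed c); heap: [0-11 FREE][12-30 ALLOC][31-60 FREE]
Free blocks: [12 30] total_free=42 largest=30 -> 100*(42-30)/42 = 1200/42 ≈ 28.571 -> rounds to 29

Answer: 29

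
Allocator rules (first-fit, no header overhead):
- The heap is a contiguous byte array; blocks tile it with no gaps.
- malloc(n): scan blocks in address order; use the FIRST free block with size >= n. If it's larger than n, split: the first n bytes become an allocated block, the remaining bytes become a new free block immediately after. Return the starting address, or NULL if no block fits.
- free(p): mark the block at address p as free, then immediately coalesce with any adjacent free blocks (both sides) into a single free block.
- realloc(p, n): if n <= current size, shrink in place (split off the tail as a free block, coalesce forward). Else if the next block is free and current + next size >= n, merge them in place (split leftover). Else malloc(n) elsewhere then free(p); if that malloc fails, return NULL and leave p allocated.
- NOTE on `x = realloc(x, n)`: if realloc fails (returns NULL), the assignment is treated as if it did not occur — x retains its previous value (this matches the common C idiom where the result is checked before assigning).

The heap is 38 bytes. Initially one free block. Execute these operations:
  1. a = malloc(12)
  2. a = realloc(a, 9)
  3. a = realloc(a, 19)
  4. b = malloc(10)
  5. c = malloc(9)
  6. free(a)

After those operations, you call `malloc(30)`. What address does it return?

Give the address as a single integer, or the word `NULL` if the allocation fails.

Op 1: a = malloc(12) -> a = 0; heap: [0-11 ALLOC][12-37 FREE]
Op 2: a = realloc(a, 9) -> a = 0; heap: [0-8 ALLOC][9-37 FREE]
Op 3: a = realloc(a, 19) -> a = 0; heap: [0-18 ALLOC][19-37 FREE]
Op 4: b = malloc(10) -> b = 19; heap: [0-18 ALLOC][19-28 ALLOC][29-37 FREE]
Op 5: c = malloc(9) -> c = 29; heap: [0-18 ALLOC][19-28 ALLOC][29-37 ALLOC]
Op 6: free(a) -> (freed a); heap: [0-18 FREE][19-28 ALLOC][29-37 ALLOC]
malloc(30): first-fit scan over [0-18 FREE][19-28 ALLOC][29-37 ALLOC] -> NULL

Answer: NULL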